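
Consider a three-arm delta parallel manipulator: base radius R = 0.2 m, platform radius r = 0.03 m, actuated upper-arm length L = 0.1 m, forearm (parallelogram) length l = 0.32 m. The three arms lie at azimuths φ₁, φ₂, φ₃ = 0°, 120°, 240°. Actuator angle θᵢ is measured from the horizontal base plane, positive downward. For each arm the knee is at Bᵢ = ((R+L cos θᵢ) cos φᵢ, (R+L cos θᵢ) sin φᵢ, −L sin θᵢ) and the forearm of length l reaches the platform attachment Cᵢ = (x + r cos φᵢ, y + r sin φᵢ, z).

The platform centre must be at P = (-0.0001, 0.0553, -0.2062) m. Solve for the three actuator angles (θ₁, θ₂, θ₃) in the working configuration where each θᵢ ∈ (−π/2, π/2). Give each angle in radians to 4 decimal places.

θ₁ = 0.3485, θ₂ = -0.2609, θ₃ = 0.7852

φ1=0.0° → target in arm frame (-0.0001, 0.0553)
  A cos θ + B sin θ = C:  0.1701·cos θ + -0.2062·sin θ = 0.0894
  √(A²+B²)=0.2673;  θ1 = -0.8810+1.2296 ≈ 0.3485
rotate P by −φ2: (0.0479, -0.0276, -0.2062)
  e−x'=0.1221;  (l²−L²−(e−x')²−y'²−z²)/2L = 0.1711
  θ2 = atan2(B,A) + arccos(C/0.2396) = -0.2609
rotate P by −φ3: (-0.0478, -0.0277, -0.2062)
  A cos θ + B sin θ = C:  0.2178·cos θ + -0.2062·sin θ = 0.0083
  √(A²+B²)=0.3000;  θ3 = -0.7580+1.5432 ≈ 0.7852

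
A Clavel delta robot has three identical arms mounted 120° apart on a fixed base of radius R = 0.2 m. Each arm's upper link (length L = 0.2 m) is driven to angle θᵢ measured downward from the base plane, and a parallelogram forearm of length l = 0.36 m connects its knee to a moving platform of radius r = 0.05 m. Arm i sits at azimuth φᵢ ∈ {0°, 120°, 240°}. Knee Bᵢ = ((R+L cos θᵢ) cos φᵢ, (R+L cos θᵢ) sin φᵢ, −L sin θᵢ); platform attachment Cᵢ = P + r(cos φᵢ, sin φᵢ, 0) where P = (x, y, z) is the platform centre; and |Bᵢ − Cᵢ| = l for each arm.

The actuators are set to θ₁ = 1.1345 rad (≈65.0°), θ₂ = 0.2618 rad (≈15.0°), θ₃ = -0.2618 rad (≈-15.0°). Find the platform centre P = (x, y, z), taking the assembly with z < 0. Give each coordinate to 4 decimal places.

φ1=0.0°: virtual centre (0.2345, 0.0000, -0.1813), radius l
O2 = (0.3432·cos120.0°, 0.3432·sin120.0°, -0.0518) = (-0.1716, 0.2972, -0.0518)
arm 3 at φ=240.0°: e+L cos θ3 = 0.3432;  O3 = (-0.1716, -0.2972, 0.0518)
eliminate P² terms by subtracting sphere 1 from 2 and 3
linear system: -0.8122x+0.5944y = 0.0326−0.2590z; -0.8122x+-0.5944y = 0.0326−0.4661z
det = 0.9656;  x = -0.0401+0.4463z,  y = 0.0000+0.1742z
into |P−O₁|² = l²: 1.2296z² + 0.1173z + -0.0213 = 0;  Δ = 0.1186;  z = -0.1877 or 0.0923 → z<0 root = -0.1877
x = -0.1239, y = -0.0327

(-0.1239, -0.0327, -0.1877)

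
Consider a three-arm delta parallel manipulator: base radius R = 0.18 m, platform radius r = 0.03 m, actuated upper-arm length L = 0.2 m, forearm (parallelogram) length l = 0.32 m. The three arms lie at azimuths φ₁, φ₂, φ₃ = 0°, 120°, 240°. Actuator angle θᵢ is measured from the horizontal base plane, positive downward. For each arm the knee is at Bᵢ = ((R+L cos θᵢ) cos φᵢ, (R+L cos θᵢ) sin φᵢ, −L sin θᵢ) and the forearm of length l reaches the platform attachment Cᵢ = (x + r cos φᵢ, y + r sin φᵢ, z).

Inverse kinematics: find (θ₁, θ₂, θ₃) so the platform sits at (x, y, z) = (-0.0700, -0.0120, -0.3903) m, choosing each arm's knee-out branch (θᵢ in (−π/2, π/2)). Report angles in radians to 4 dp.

θ₁ = 1.3964, θ₂ = 1.0470, θ₃ = 0.9597

rotate P by −φ1: (-0.0700, -0.0120, -0.3903)
  e−x'=0.2200;  (l²−L²−(e−x')²−y'²−z²)/2L = -0.3462
  θ1 = atan2(B,A) + arccos(C/0.4480) = 1.3964
arm 2 (φ=120.0°): x'=0.0246, y'=0.0666
  A=0.1254, B=-0.3903, C=(l²−L²−A²−y'²−z²)/(2L)=-0.2752
  γ=atan2(-0.3903,0.1254)=-1.2599;  ψ=arccos(-0.6714)=2.3069;  θ2=γ+ψ≈1.0470
rotate P by −φ3: (0.0454, -0.0546, -0.3903)
  A cos θ + B sin θ = C:  0.1046·cos θ + -0.3903·sin θ = -0.2597
  θ3 = atan2(B,A) + arccos(C/0.4041) = 0.9597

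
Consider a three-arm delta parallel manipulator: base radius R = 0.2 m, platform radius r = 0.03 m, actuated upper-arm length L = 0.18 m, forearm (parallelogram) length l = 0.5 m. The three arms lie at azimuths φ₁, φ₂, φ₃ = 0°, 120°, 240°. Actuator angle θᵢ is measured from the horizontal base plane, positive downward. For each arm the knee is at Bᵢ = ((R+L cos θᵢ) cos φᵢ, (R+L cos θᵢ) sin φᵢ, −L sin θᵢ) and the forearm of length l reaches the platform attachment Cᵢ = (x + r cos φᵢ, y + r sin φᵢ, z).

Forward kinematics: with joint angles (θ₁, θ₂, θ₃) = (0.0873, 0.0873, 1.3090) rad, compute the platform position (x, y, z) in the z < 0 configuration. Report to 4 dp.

(0.1119, 0.1938, -0.4108)

S1 = (0.3493·cos0.0°, 0.3493·sin0.0°, -0.0157) = (0.3493, 0.0000, -0.0157)
arm 2 at φ=120.0°: e+L cos θ2 = 0.3493;  S2 = (-0.1747, 0.3025, -0.0157)
φ3=240.0°: virtual centre (-0.1083, -0.1876, -0.1739), radius l
|S₂|²−|S₁|² = 0.0000;  |S₃|²−|S₁|² = -0.0451
linear system: -1.0479x+0.6050y = 0.0000−0.0000z; -0.9152x+-0.3751y = -0.0451−-0.3163z
Cramer: x(z) = 0.0288-0.2021z;  y(z) = 0.0499-0.3501z
into |P−S₁|² = l²: 1.1634z² + 0.1260z + -0.1446 = 0;  Δ = 0.6886;  z = -0.4108 or 0.3025 → z<0 root = -0.4108
x = 0.1119, y = 0.1938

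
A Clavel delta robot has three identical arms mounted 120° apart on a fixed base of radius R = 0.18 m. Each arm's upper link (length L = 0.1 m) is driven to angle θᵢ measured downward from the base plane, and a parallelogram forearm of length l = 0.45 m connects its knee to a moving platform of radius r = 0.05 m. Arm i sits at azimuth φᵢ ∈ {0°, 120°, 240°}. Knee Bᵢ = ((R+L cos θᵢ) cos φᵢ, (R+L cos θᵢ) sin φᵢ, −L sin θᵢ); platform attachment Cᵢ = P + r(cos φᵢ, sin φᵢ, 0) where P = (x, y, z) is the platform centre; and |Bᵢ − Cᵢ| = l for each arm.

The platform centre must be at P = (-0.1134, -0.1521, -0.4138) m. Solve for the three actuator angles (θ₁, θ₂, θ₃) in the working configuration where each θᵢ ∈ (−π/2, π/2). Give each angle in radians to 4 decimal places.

rotate P by −φ1: (-0.1134, -0.1521, -0.4138)
  A cos θ + B sin θ = C:  0.2434·cos θ + -0.4138·sin θ = -0.3055
  γ=atan2(-0.4138,0.2434)=-1.0391;  ψ=arccos(-0.6364)=2.2607;  θ1=γ+ψ≈1.2216
rotate P by −φ2: (-0.0750, 0.1743, -0.4138)
  A=0.2050, B=-0.4138, C=(l²−L²−A²−y'²−z²)/(2L)=-0.2557
  θ2 = atan2(B,A) + arccos(C/0.4618) = 1.0467
arm 3 (φ=240.0°): x'=0.1884, y'=-0.0222
  e−x'=-0.0584;  (l²−L²−(e−x')²−y'²−z²)/2L = 0.0868
  θ3 = atan2(B,A) + arccos(C/0.4179) = -0.3496

θ₁ = 1.2216, θ₂ = 1.0467, θ₃ = -0.3496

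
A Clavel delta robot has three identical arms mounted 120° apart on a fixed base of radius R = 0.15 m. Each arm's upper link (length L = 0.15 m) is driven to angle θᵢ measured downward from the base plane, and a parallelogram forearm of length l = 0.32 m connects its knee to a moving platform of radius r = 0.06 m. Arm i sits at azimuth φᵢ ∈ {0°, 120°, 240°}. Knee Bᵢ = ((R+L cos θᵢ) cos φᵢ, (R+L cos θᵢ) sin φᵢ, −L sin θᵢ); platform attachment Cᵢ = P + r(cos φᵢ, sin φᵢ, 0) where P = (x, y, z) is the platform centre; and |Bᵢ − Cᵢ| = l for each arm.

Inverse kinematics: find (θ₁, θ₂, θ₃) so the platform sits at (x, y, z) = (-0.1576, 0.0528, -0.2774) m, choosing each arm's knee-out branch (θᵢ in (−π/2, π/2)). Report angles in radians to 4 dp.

arm 1 (φ=0.0°): x'=-0.1576, y'=0.0528
  A=0.2476, B=-0.2774, C=(l²−L²−A²−y'²−z²)/(2L)=-0.2038
  √(A²+B²)=0.3718;  θ1 = -0.8421+2.1509 ≈ 1.3088
rotate P by −φ2: (0.1245, 0.1101, -0.2774)
  e−x'=-0.0345;  (l²−L²−(e−x')²−y'²−z²)/2L = -0.0345
  γ=atan2(-0.2774,-0.0345)=-1.6946;  ψ=arccos(-0.1236)=1.6947;  θ2=γ+ψ≈0.0000
φ3=240.0° → target in arm frame (0.0331, -0.1629)
  e−x'=0.0569;  (l²−L²−(e−x')²−y'²−z²)/2L = -0.0894
  √(A²+B²)=0.2832;  θ3 = -1.3684+1.8920 ≈ 0.5236

θ₁ = 1.3088, θ₂ = 0.0000, θ₃ = 0.5236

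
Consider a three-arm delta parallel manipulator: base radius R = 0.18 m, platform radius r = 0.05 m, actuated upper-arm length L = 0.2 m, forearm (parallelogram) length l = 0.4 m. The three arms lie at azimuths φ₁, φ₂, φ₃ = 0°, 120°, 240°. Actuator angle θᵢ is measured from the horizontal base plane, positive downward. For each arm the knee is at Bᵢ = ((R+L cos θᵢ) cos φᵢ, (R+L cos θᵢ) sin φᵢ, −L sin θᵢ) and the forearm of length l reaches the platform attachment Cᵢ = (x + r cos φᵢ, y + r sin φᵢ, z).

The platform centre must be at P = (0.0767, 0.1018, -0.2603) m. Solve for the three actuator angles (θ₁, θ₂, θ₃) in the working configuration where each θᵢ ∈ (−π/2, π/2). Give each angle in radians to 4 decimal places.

rotate P by −φ1: (0.0767, 0.1018, -0.2603)
  A cos θ + B sin θ = C:  0.0533·cos θ + -0.2603·sin θ = 0.0976
  γ=atan2(-0.2603,0.0533)=-1.3688;  ψ=arccos(0.3673)=1.1947;  θ1=γ+ψ≈-0.1742
φ2=120.0° → target in arm frame (0.0498, -0.1173)
  A=0.0802, B=-0.2603, C=(l²−L²−A²−y'²−z²)/(2L)=0.0801
  γ=atan2(-0.2603,0.0802)=-1.2720;  ψ=arccos(0.2942)=1.2722;  θ2=γ+ψ≈0.0003
φ3=240.0° → target in arm frame (-0.1265, 0.0155)
  A=0.2565, B=-0.2603, C=(l²−L²−A²−y'²−z²)/(2L)=-0.0345
  γ=atan2(-0.2603,0.2565)=-0.7927;  ψ=arccos(-0.0944)=1.6653;  θ3=γ+ψ≈0.8726

θ₁ = -0.1742, θ₂ = 0.0003, θ₃ = 0.8726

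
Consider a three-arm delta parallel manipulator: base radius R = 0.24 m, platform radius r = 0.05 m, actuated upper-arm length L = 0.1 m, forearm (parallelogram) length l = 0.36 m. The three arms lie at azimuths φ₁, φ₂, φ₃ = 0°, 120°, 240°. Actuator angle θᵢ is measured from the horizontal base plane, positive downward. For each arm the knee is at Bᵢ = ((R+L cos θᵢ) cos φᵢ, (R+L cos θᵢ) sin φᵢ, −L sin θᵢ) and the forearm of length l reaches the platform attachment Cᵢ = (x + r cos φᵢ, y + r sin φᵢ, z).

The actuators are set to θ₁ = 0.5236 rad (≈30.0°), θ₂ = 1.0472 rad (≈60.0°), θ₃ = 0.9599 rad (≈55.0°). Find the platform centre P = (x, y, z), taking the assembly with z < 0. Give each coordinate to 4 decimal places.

(0.0436, -0.0073, -0.3244)

S1 = (0.2766·cos0.0°, 0.2766·sin0.0°, -0.0500) = (0.2766, 0.0000, -0.0500)
φ2=120.0°: virtual centre (-0.1200, 0.2078, -0.0866), radius l
arm 3 at φ=240.0°: ρ3 = 0.2474;  S3 = (-0.1237, -0.2142, -0.0819)
eliminate P² terms by subtracting sphere 1 from 2 and 3
[-0.7932 0.4157 -0.0732]·P = -0.0139;  [-0.8006 -0.4284 -0.0638]·P = -0.0111
det = 0.6726;  x = 0.0157+-0.0861z,  y = -0.0035+0.0119z
quadratic in z: (1.0075)z²+(0.1448)z+(-0.0590)=0, √Δ=0.5088 → z ∈ {-0.3244, 0.1806}; z = -0.3244 (taking z<0)
x = 0.0436, y = -0.0073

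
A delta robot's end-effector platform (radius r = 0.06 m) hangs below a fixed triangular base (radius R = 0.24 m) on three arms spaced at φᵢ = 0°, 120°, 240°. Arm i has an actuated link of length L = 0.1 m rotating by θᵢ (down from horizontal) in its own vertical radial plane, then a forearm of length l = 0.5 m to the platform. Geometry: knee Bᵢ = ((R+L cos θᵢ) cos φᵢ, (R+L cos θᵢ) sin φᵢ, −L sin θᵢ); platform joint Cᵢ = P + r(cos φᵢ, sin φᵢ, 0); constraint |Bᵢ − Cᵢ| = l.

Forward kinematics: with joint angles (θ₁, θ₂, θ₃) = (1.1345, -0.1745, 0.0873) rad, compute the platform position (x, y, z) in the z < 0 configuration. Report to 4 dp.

arm 1 at φ=0.0°: e+L cos θ1 = 0.2223;  S1 = (0.2223, 0.0000, -0.0906)
φ2=120.0°: virtual centre (-0.1392, 0.2412, 0.0174), radius l
S3 = (0.2796·cos240.0°, 0.2796·sin240.0°, -0.0087) = (-0.1398, -0.2422, -0.0087)
eliminate P² terms by subtracting sphere 1 from 2 and 3
linear system: -0.7230x+0.4823y = 0.0202−0.2160z; -0.7241x+-0.4843y = 0.0206−0.1638z
det = 0.6994;  x = -0.0283+0.2625z,  y = -0.0004+-0.0543z
into |P−S₁|² = l²: 1.0719z² + 0.0498z + -0.1790 = 0;  Δ = 0.7701;  z = -0.4326 or 0.3861 → z<0 root = -0.4326
x = -0.1418, y = 0.0231

(-0.1418, 0.0231, -0.4326)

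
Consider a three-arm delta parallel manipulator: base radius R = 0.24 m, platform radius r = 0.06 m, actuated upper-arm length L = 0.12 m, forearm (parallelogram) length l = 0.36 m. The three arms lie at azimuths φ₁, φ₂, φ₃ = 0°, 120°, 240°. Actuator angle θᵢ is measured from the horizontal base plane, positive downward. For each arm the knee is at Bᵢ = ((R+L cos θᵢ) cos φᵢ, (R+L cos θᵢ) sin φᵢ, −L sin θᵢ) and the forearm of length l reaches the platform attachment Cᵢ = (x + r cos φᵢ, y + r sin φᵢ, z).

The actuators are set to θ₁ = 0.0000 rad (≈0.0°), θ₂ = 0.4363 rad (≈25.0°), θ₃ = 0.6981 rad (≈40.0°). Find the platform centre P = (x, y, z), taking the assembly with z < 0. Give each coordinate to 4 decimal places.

O1 = (0.3000·cos0.0°, 0.3000·sin0.0°, 0.0000) = (0.3000, 0.0000, 0.0000)
O2 = (0.2888·cos120.0°, 0.2888·sin120.0°, -0.0507) = (-0.1444, 0.2501, -0.0507)
φ3=240.0°: virtual centre (-0.1360, -0.2355, -0.0771), radius l
subtract pairs → two planes through P
plane₁₂: -0.8888x+0.5001y+-0.1014z = -0.0040
det = 0.8547;  x = 0.0081+-0.1462z,  y = 0.0064+-0.0569z
into |P−O₁|² = l²: 1.0246z² + 0.0846z + -0.0444 = 0;  Δ = 0.1890;  z = -0.2535 or 0.1709 → z<0 root = -0.2535
x = 0.0452, y = 0.0208

(0.0452, 0.0208, -0.2535)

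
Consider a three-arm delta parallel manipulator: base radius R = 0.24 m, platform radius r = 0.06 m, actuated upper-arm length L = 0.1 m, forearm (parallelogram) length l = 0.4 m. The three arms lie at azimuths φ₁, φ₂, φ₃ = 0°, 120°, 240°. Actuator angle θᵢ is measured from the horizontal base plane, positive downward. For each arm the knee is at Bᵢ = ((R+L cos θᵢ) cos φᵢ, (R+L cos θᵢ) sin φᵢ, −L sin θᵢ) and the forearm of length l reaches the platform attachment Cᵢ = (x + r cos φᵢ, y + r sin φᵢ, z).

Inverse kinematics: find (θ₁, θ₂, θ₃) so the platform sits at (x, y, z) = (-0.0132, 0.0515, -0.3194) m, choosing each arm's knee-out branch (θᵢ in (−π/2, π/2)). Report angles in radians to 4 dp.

θ₁ = 0.4366, θ₂ = -0.0866, θ₃ = 0.6108

arm 1 (φ=0.0°): x'=-0.0132, y'=0.0515
  A cos θ + B sin θ = C:  0.1932·cos θ + -0.3194·sin θ = 0.0400
  θ1 = atan2(B,A) + arccos(C/0.3733) = 0.4366
rotate P by −φ2: (0.0512, -0.0143, -0.3194)
  A=0.1288, B=-0.3194, C=(l²−L²−A²−y'²−z²)/(2L)=0.1559
  θ2 = atan2(B,A) + arccos(C/0.3444) = -0.0866
φ3=240.0° → target in arm frame (-0.0380, -0.0372)
  e−x'=0.2180;  (l²−L²−(e−x')²−y'²−z²)/2L = -0.0046
  θ3 = atan2(B,A) + arccos(C/0.3867) = 0.6108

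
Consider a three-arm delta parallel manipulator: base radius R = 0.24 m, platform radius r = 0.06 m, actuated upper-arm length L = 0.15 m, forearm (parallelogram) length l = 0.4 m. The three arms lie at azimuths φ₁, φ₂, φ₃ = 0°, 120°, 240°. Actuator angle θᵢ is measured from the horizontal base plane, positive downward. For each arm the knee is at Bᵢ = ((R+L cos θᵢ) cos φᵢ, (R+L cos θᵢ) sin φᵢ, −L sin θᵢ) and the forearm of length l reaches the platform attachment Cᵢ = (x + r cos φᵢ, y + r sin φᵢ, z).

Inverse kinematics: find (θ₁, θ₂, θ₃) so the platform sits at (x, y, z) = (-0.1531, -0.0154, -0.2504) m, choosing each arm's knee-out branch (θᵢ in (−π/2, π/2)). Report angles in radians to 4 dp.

arm 1 (φ=0.0°): x'=-0.1531, y'=-0.0154
  A cos θ + B sin θ = C:  0.3331·cos θ + -0.2504·sin θ = -0.1213
  θ1 = atan2(B,A) + arccos(C/0.4167) = 1.2216
rotate P by −φ2: (0.0632, 0.1403, -0.2504)
  A=0.1168, B=-0.2504, C=(l²−L²−A²−y'²−z²)/(2L)=0.1383
  γ=atan2(-0.2504,0.1168)=-1.1344;  ψ=arccos(0.5004)=1.0467;  θ2=γ+ψ≈-0.0877
arm 3 (φ=240.0°): x'=0.0899, y'=-0.1249
  e−x'=0.0901;  (l²−L²−(e−x')²−y'²−z²)/2L = 0.1703
  γ=atan2(-0.2504,0.0901)=-1.2253;  ψ=arccos(0.6398)=0.8765;  θ3=γ+ψ≈-0.3488

θ₁ = 1.2216, θ₂ = -0.0877, θ₃ = -0.3488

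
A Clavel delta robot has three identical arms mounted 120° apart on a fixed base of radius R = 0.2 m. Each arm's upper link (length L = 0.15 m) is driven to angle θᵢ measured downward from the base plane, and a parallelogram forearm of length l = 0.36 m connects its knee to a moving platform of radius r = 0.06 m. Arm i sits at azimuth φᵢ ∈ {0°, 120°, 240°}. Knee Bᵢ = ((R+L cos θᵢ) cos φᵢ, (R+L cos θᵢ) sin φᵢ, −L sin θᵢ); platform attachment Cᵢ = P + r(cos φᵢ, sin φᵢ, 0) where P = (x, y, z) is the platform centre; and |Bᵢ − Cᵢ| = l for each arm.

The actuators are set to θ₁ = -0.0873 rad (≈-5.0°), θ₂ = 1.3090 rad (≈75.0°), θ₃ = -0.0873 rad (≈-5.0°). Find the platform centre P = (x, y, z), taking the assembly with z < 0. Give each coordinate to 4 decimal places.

(0.0836, -0.1448, -0.2443)

arm 1 at φ=0.0°: ρ1 = 0.2894;  O1 = (0.2894, 0.0000, 0.0131)
O2 = (0.1788·cos120.0°, 0.1788·sin120.0°, -0.1449) = (-0.0894, 0.1549, -0.1449)
arm 3 at φ=240.0°: ρ3 = 0.2894;  O3 = (-0.1447, -0.2507, 0.0131)
|O₂|²−|O₁|² = -0.0310;  |O₃|²−|O₁|² = 0.0000
plane₁₂: -0.7577x+0.3097y+-0.3159z = -0.0310
det = 0.6488;  x = 0.0239+-0.2441z,  y = -0.0414+0.4228z
quadratic in z: (1.2384)z²+(0.0684)z+(-0.0572)=0, √Δ=0.5368 → z ∈ {-0.2443, 0.1891}; z = -0.2443 (taking z<0)
x = 0.0836, y = -0.1448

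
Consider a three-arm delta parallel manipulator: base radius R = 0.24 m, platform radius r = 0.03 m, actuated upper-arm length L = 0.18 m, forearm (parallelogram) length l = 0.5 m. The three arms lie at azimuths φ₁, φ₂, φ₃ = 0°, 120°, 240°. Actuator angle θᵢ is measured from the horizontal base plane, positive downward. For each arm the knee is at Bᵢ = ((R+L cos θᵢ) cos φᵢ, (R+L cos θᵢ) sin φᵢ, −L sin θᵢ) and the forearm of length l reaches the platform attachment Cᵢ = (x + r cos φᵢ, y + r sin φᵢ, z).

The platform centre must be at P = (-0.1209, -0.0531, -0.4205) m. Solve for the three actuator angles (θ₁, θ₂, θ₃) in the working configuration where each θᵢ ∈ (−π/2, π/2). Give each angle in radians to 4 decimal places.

arm 1 (φ=0.0°): x'=-0.1209, y'=-0.0531
  e−x'=0.3309;  (l²−L²−(e−x')²−y'²−z²)/2L = -0.1987
  θ1 = atan2(B,A) + arccos(C/0.5351) = 1.0472
arm 2 (φ=120.0°): x'=0.0145, y'=0.1313
  A cos θ + B sin θ = C:  0.1955·cos θ + -0.4205·sin θ = -0.0408
  √(A²+B²)=0.4637;  θ2 = -1.1355+1.6589 ≈ 0.5233
rotate P by −φ3: (0.1064, -0.0782, -0.4205)
  A cos θ + B sin θ = C:  0.1036·cos θ + -0.4205·sin θ = 0.0665
  √(A²+B²)=0.4331;  θ3 = -1.3293+1.4166 ≈ 0.0873

θ₁ = 1.0472, θ₂ = 0.5233, θ₃ = 0.0873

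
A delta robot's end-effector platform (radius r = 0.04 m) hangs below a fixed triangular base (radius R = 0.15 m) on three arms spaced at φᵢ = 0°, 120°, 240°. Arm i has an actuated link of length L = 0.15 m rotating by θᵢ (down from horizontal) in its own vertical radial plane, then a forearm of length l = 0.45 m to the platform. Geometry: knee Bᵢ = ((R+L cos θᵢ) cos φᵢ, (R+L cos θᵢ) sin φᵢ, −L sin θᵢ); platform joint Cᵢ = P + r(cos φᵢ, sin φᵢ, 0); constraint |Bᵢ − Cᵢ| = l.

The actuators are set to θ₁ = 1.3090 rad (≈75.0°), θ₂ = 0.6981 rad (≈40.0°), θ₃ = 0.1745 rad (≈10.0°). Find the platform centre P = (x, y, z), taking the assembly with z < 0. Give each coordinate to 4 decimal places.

(-0.1732, -0.0775, -0.4495)

arm 1 at φ=0.0°: (R−r)+L cos θ1 = 0.1488;  S1 = (0.1488, 0.0000, -0.1449)
S2 = (0.2249·cos120.0°, 0.2249·sin120.0°, -0.0964) = (-0.1125, 0.1948, -0.0964)
φ3=240.0°: virtual centre (-0.1289, -0.2232, -0.0260), radius l
eliminate P² terms by subtracting sphere 1 from 2 and 3
linear system: -0.5226x+0.3896y = 0.0167−0.0969z; -0.5554x+-0.4464y = 0.0240−0.2377z
Cramer: x(z) = -0.0374+0.3022z;  y(z) = -0.0072+0.1565z
into |P−S₁|² = l²: 1.1158z² + 0.1750z + -0.1468 = 0;  Δ = 0.6858;  z = -0.4495 or 0.2927 → z<0 root = -0.4495
x = -0.1732, y = -0.0775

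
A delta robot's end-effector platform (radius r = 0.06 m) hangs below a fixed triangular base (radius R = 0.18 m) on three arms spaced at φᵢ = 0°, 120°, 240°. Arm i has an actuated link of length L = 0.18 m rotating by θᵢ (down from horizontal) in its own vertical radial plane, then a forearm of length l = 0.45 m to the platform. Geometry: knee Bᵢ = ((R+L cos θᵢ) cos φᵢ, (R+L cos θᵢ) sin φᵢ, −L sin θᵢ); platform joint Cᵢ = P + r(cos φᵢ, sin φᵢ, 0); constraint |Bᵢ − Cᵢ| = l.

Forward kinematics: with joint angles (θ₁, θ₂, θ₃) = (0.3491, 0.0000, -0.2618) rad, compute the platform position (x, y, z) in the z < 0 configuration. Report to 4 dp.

arm 1 at φ=0.0°: ρ1 = 0.2891;  centre 1 = (0.2891, 0.0000, -0.0616)
centre 2 = (0.3000·cos120.0°, 0.3000·sin120.0°, 0.0000) = (-0.1500, 0.2598, 0.0000)
φ3=240.0°: virtual centre (-0.1469, -0.2545, 0.0466), radius l
|centre ₂|²−|centre ₁|² = 0.0026;  |centre ₃|²−|centre ₁|² = 0.0011
linear system: -0.8783x+0.5196y = 0.0026−0.1231z; -0.8722x+-0.5090y = 0.0011−0.2163z
Cramer: x(z) = -0.0021+0.1945z;  y(z) = 0.0014+0.0917z
sphere 1 gives Az²+Bz+C=0 with A=1.0462, B=0.0101, C=-0.1139;  B²−4AC=0.4766;  roots -0.3348, 0.3251;  negative root z = -0.3348
x = -0.0672, y = -0.0293

(-0.0672, -0.0293, -0.3348)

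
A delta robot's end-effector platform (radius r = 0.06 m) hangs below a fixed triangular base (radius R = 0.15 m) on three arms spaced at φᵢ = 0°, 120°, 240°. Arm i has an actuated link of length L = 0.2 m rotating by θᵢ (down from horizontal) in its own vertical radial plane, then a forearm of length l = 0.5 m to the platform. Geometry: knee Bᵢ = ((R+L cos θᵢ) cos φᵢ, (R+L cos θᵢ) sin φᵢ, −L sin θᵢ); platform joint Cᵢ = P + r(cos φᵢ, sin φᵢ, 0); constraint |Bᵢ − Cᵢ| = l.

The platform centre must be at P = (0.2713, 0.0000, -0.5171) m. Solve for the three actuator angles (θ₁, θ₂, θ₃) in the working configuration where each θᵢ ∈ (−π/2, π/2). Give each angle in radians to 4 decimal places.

θ₁ = 0.0872, θ₂ = 1.2218, θ₃ = 1.2218

rotate P by −φ1: (0.2713, 0.0000, -0.5171)
  A cos θ + B sin θ = C:  -0.1813·cos θ + -0.5171·sin θ = -0.2257
  θ1 = atan2(B,A) + arccos(C/0.5480) = 0.0872
φ2=120.0° → target in arm frame (-0.1356, -0.2350)
  e−x'=0.2256;  (l²−L²−(e−x')²−y'²−z²)/2L = -0.4088
  √(A²+B²)=0.5642;  θ2 = -1.1593+2.3812 ≈ 1.2218
rotate P by −φ3: (-0.1357, 0.2350, -0.5171)
  A cos θ + B sin θ = C:  0.2257·cos θ + -0.5171·sin θ = -0.4088
  θ3 = atan2(B,A) + arccos(C/0.5642) = 1.2218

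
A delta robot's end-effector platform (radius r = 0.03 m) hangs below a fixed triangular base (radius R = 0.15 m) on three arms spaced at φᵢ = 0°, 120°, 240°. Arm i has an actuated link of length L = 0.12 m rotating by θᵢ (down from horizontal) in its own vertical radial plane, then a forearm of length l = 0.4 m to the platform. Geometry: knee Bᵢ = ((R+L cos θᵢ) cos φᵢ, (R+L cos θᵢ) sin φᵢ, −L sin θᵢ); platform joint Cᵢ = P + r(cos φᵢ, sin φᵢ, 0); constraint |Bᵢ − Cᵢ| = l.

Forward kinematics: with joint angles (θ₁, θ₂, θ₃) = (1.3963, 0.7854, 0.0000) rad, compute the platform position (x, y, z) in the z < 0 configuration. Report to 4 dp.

arm 1 at φ=0.0°: (R−r)+L cos θ1 = 0.1408;  O1 = (0.1408, 0.0000, -0.1182)
O2 = (0.2049·cos120.0°, 0.2049·sin120.0°, -0.0849) = (-0.1024, 0.1774, -0.0849)
O3 = (0.2400·cos240.0°, 0.2400·sin240.0°, 0.0000) = (-0.1200, -0.2078, 0.0000)
eliminate P² terms by subtracting sphere 1 from 2 and 3
[-0.4865 0.3548 0.0666]·P = 0.0154;  [-0.5217 -0.4157 0.2364]·P = 0.0238
Cramer: x(z) = -0.0383+0.2880z;  y(z) = -0.0092+0.2071z
quadratic in z: (1.1259)z²+(0.1294)z+(-0.1139)=0, √Δ=0.7277 → z ∈ {-0.3806, 0.2657}; z = -0.3806 (taking z<0)
x = -0.1479, y = -0.0880

(-0.1479, -0.0880, -0.3806)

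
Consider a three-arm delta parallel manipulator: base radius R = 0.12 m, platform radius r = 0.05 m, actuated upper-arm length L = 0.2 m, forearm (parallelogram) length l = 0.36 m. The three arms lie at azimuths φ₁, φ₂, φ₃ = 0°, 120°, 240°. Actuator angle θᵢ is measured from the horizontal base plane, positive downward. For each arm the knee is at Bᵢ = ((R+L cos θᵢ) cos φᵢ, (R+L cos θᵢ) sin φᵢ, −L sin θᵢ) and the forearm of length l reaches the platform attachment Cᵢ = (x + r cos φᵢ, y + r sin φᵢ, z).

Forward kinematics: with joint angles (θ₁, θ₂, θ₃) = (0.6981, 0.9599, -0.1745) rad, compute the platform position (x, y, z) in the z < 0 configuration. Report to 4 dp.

(-0.0414, -0.1663, -0.3072)

arm 1 at φ=0.0°: (R−r)+L cos θ1 = 0.2232;  O1 = (0.2232, 0.0000, -0.1286)
φ2=120.0°: virtual centre (-0.0924, 0.1600, -0.1638), radius l
arm 3 at φ=240.0°: (R−r)+L cos θ3 = 0.2670;  O3 = (-0.1335, -0.2312, 0.0347)
eliminate P² terms by subtracting sphere 1 from 2 and 3
[-0.6311 0.3199 -0.0705]·P = -0.0054;  [-0.7134 -0.4624 0.3266]·P = 0.0061
Cramer: x(z) = 0.0010+0.1382z;  y(z) = -0.0148+0.4931z
into |P−O₁|² = l²: 1.2622z² + 0.1811z + -0.0635 = 0;  Δ = 0.3533;  z = -0.3072 or 0.1637 → z<0 root = -0.3072
x = -0.0414, y = -0.1663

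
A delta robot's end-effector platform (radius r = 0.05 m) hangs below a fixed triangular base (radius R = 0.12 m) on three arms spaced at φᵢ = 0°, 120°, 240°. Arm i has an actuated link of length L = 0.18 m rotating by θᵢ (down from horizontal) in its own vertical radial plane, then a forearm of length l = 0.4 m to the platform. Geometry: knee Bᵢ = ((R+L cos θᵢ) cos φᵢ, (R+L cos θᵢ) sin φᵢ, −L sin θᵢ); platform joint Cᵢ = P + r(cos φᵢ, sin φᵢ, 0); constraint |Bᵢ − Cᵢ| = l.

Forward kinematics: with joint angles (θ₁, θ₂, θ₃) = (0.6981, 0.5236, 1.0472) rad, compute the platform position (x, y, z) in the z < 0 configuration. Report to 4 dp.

O1 = (0.2079·cos0.0°, 0.2079·sin0.0°, -0.1157) = (0.2079, 0.0000, -0.1157)
O2 = (0.2259·cos120.0°, 0.2259·sin120.0°, -0.0900) = (-0.1129, 0.1956, -0.0900)
arm 3 at φ=240.0°: e+L cos θ3 = 0.1600;  O3 = (-0.0800, -0.1386, -0.1559)
eliminate P² terms by subtracting sphere 1 from 2 and 3
[-0.6417 0.3912 0.0514]·P = 0.0025;  [-0.5758 -0.2771 -0.0804]·P = -0.0067
Cramer: x(z) = 0.0048-0.0427z;  y(z) = 0.0143-0.2014z
sphere 1 gives Az²+Bz+C=0 with A=1.0424, B=0.2430, C=-0.1052;  B²−4AC=0.4975;  roots -0.4549, 0.2218;  negative root z = -0.4549
x = 0.0242, y = 0.1059

(0.0242, 0.1059, -0.4549)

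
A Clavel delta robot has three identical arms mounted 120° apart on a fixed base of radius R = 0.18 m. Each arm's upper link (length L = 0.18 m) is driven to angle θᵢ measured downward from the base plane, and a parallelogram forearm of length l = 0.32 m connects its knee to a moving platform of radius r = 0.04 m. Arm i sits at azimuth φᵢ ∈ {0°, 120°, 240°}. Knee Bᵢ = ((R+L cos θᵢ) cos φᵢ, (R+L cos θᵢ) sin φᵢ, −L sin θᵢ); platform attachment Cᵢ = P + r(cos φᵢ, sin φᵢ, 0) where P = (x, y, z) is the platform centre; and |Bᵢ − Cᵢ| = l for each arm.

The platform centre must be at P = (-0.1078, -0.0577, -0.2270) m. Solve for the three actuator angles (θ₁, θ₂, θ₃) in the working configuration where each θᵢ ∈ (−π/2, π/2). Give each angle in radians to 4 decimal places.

θ₁ = 1.2216, θ₂ = 0.6979, θ₃ = 0.0000

φ1=0.0° → target in arm frame (-0.1078, -0.0577)
  A cos θ + B sin θ = C:  0.2478·cos θ + -0.2270·sin θ = -0.1285
  θ1 = atan2(B,A) + arccos(C/0.3361) = 1.2216
rotate P by −φ2: (0.0039, 0.1222, -0.2270)
  A=0.1361, B=-0.2270, C=(l²−L²−A²−y'²−z²)/(2L)=-0.0416
  θ2 = atan2(B,A) + arccos(C/0.2647) = 0.6979
φ3=240.0° → target in arm frame (0.1039, -0.0645)
  A=0.0361, B=-0.2270, C=(l²−L²−A²−y'²−z²)/(2L)=0.0361
  γ=atan2(-0.2270,0.0361)=-1.4130;  ψ=arccos(0.1572)=1.4130;  θ3=γ+ψ≈0.0000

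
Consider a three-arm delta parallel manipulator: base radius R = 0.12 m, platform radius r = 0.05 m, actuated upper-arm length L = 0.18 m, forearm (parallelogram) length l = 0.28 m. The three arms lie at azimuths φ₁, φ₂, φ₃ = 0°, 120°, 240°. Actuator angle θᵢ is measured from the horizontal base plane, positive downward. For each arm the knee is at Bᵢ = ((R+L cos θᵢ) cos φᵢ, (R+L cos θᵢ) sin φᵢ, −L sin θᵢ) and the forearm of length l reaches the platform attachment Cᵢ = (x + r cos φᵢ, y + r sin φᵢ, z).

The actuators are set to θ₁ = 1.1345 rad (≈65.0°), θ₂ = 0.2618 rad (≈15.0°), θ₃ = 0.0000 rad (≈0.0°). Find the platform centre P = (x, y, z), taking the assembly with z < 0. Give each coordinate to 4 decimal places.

(-0.1304, -0.0220, -0.2013)

O1 = (0.1461·cos0.0°, 0.1461·sin0.0°, -0.1631) = (0.1461, 0.0000, -0.1631)
O2 = (0.2439·cos120.0°, 0.2439·sin120.0°, -0.0466) = (-0.1219, 0.2112, -0.0466)
arm 3 at φ=240.0°: ρ3 = 0.2500;  O3 = (-0.1250, -0.2165, 0.0000)
eliminate P² terms by subtracting sphere 1 from 2 and 3
[-0.5360 0.4224 0.2331]·P = 0.0137;  [-0.5421 -0.4330 0.3263]·P = 0.0146
Cramer: x(z) = -0.0262+0.5178z;  y(z) = -0.0008+0.1052z
quadratic in z: (1.2792)z²+(0.1477)z+(-0.0221)=0, √Δ=0.3674 → z ∈ {-0.2013, 0.0859}; z = -0.2013 (taking z<0)
x = -0.1304, y = -0.0220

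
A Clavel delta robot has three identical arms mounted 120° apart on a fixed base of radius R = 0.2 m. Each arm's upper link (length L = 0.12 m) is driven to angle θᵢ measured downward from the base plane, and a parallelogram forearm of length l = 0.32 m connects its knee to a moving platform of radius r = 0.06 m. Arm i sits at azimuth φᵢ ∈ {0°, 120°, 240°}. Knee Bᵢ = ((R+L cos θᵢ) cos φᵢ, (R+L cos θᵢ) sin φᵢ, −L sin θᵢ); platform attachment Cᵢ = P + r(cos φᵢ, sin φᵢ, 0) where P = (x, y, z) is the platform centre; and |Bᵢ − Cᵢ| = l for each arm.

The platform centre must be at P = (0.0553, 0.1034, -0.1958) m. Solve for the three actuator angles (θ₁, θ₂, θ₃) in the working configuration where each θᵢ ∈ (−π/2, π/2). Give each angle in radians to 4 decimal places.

θ₁ = -0.2618, θ₂ = -0.3479, θ₃ = 1.1345

arm 1 (φ=0.0°): x'=0.0553, y'=0.1034
  e−x'=0.0847;  (l²−L²−(e−x')²−y'²−z²)/2L = 0.1325
  √(A²+B²)=0.2133;  θ1 = -1.1625+0.9007 ≈ -0.2618
arm 2 (φ=120.0°): x'=0.0619, y'=-0.0996
  A cos θ + B sin θ = C:  0.0781·cos θ + -0.1958·sin θ = 0.1402
  √(A²+B²)=0.2108;  θ2 = -1.1912+0.8433 ≈ -0.3479
rotate P by −φ3: (-0.1172, -0.0038, -0.1958)
  A=0.2572, B=-0.1958, C=(l²−L²−A²−y'²−z²)/(2L)=-0.0688
  √(A²+B²)=0.3232;  θ3 = -0.6507+1.7852 ≈ 1.1345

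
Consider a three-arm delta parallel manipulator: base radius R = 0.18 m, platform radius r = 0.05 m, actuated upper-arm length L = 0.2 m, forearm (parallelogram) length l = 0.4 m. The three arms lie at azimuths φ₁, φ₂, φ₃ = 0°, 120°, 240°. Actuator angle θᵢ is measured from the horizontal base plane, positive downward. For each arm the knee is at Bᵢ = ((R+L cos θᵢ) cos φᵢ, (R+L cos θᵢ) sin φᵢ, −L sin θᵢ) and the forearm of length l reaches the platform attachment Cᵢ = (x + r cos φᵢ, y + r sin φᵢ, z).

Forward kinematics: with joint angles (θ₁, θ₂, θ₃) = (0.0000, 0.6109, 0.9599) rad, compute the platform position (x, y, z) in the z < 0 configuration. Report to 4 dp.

(0.1203, 0.0554, -0.3361)

centre 1 = (0.3300·cos0.0°, 0.3300·sin0.0°, 0.0000) = (0.3300, 0.0000, 0.0000)
centre 2 = (0.2938·cos120.0°, 0.2938·sin120.0°, -0.1147) = (-0.1469, 0.2545, -0.1147)
φ3=240.0°: virtual centre (-0.1224, -0.2119, -0.1638), radius l
subtract pairs → two planes through P
[-0.9538 0.5089 -0.2294]·P = -0.0094;  [-0.9047 -0.4239 -0.3277]·P = -0.0222
det = 0.8647;  x = 0.0177+-0.3053z,  y = 0.0146+-0.1214z
into |P−centre ₁|² = l²: 1.1079z² + 0.1872z + -0.0622 = 0;  Δ = 0.3108;  z = -0.3361 or 0.1671 → z<0 root = -0.3361
x = 0.1203, y = 0.0554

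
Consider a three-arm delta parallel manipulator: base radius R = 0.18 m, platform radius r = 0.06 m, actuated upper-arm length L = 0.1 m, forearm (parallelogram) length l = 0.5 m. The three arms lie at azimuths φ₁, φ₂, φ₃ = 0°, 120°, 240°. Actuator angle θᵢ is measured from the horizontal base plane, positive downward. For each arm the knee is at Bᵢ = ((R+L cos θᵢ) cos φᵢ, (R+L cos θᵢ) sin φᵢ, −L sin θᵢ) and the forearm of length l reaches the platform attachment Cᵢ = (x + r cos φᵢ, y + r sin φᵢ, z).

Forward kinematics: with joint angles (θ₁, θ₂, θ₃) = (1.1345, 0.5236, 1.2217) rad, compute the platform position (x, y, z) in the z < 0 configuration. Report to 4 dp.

arm 1 at φ=0.0°: e+L cos θ1 = 0.1623;  S1 = (0.1623, 0.0000, -0.0906)
φ2=120.0°: virtual centre (-0.1033, 0.1789, -0.0500), radius l
S3 = (0.1542·cos240.0°, 0.1542·sin240.0°, -0.0940) = (-0.0771, -0.1335, -0.0940)
eliminate P² terms by subtracting sphere 1 from 2 and 3
plane₁₂: -0.5311x+0.3578y+0.0813z = 0.0106
Cramer: x(z) = -0.0069+0.0617z;  y(z) = 0.0195-0.1355z
into |P−S₁|² = l²: 1.0222z² + 0.1551z + -0.2128 = 0;  Δ = 0.8941;  z = -0.5384 or 0.3867 → z<0 root = -0.5384
x = -0.0401, y = 0.0925

(-0.0401, 0.0925, -0.5384)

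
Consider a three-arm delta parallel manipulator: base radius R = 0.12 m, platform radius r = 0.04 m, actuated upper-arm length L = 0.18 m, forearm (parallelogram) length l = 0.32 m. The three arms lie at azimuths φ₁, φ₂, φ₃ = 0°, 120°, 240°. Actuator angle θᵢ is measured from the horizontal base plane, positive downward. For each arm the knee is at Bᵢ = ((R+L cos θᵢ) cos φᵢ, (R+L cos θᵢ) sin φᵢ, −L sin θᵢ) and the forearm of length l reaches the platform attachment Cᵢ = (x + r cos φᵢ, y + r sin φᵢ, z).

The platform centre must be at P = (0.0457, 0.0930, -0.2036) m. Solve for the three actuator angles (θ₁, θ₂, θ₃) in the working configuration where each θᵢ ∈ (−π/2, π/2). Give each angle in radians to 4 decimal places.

θ₁ = -0.0877, θ₂ = -0.1746, θ₃ = 0.7853

arm 1 (φ=0.0°): x'=0.0457, y'=0.0930
  A cos θ + B sin θ = C:  0.0343·cos θ + -0.2036·sin θ = 0.0520
  θ1 = atan2(B,A) + arccos(C/0.2065) = -0.0877
φ2=120.0° → target in arm frame (0.0577, -0.0861)
  A=0.0223, B=-0.2036, C=(l²−L²−A²−y'²−z²)/(2L)=0.0573
  γ=atan2(-0.2036,0.0223)=-1.4617;  ψ=arccos(0.2799)=1.2871;  θ2=γ+ψ≈-0.1746
φ3=240.0° → target in arm frame (-0.1034, -0.0069)
  A cos θ + B sin θ = C:  0.1834·cos θ + -0.2036·sin θ = -0.0143
  θ3 = atan2(B,A) + arccos(C/0.2740) = 0.7853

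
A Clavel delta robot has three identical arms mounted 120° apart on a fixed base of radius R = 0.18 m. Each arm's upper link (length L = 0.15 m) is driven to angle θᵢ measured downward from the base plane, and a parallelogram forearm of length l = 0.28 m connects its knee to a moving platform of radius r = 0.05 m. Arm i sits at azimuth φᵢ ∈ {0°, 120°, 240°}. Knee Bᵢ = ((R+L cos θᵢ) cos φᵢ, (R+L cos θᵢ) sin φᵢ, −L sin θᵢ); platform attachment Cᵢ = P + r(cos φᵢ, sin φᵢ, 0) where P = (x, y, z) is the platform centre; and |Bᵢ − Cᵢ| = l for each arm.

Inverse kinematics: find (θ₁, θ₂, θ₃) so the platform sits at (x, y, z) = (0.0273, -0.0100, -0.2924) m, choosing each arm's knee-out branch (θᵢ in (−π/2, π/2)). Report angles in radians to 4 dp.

rotate P by −φ1: (0.0273, -0.0100, -0.2924)
  e−x'=0.1027;  (l²−L²−(e−x')²−y'²−z²)/2L = -0.1342
  θ1 = atan2(B,A) + arccos(C/0.3099) = 0.7854
rotate P by −φ2: (-0.0223, -0.0186, -0.2924)
  A cos θ + B sin θ = C:  0.1523·cos θ + -0.2924·sin θ = -0.1771
  θ2 = atan2(B,A) + arccos(C/0.3297) = 1.0475
φ3=240.0° → target in arm frame (-0.0050, 0.0286)
  A=0.1350, B=-0.2924, C=(l²−L²−A²−y'²−z²)/(2L)=-0.1621
  γ=atan2(-0.2924,0.1350)=-1.1383;  ψ=arccos(-0.5034)=2.0984;  θ3=γ+ψ≈0.9601

θ₁ = 0.7854, θ₂ = 1.0475, θ₃ = 0.9601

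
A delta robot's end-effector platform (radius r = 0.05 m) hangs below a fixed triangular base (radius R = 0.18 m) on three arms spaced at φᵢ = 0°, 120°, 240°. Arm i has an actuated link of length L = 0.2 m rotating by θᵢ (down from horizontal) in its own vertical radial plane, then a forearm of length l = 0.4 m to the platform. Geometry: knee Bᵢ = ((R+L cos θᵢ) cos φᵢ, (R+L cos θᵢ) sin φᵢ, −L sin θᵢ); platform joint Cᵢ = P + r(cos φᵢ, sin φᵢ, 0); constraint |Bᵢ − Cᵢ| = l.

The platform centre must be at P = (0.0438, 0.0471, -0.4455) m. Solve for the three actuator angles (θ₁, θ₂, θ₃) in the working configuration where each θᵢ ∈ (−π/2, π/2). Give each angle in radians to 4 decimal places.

θ₁ = 0.6981, θ₂ = 0.7855, θ₃ = 1.0473

φ1=0.0° → target in arm frame (0.0438, 0.0471)
  A cos θ + B sin θ = C:  0.0862·cos θ + -0.4455·sin θ = -0.2203
  √(A²+B²)=0.4538;  θ1 = -1.3797+2.0777 ≈ 0.6981
φ2=120.0° → target in arm frame (0.0189, -0.0615)
  A=0.1111, B=-0.4455, C=(l²−L²−A²−y'²−z²)/(2L)=-0.2365
  γ=atan2(-0.4455,0.1111)=-1.3264;  ψ=arccos(-0.5151)=2.1119;  θ2=γ+ψ≈0.7855
arm 3 (φ=240.0°): x'=-0.0627, y'=0.0144
  A cos θ + B sin θ = C:  0.1927·cos θ + -0.4455·sin θ = -0.2895
  γ=atan2(-0.4455,0.1927)=-1.1626;  ψ=arccos(-0.5965)=2.2099;  θ3=γ+ψ≈1.0473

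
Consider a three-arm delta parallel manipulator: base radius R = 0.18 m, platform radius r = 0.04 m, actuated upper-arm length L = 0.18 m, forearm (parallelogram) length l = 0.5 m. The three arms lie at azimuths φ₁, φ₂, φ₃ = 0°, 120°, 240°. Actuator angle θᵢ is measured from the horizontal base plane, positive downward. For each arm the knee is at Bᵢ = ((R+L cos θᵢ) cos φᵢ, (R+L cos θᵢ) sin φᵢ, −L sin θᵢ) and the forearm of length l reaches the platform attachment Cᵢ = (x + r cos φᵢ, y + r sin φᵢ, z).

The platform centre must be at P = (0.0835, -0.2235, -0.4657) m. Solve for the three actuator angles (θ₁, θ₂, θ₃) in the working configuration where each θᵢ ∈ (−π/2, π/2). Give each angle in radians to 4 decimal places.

θ₁ = 0.4363, θ₂ = 1.3965, θ₃ = 0.1745

arm 1 (φ=0.0°): x'=0.0835, y'=-0.2235
  A cos θ + B sin θ = C:  0.0565·cos θ + -0.4657·sin θ = -0.1456
  √(A²+B²)=0.4691;  θ1 = -1.4501+1.8864 ≈ 0.4363
φ2=120.0° → target in arm frame (-0.2353, 0.0394)
  A cos θ + B sin θ = C:  0.3753·cos θ + -0.4657·sin θ = -0.3936
  √(A²+B²)=0.5981;  θ2 = -0.8925+2.2890 ≈ 1.3965
rotate P by −φ3: (0.1518, 0.1841, -0.4657)
  A=-0.0118, B=-0.4657, C=(l²−L²−A²−y'²−z²)/(2L)=-0.0925
  θ3 = atan2(B,A) + arccos(C/0.4658) = 0.1745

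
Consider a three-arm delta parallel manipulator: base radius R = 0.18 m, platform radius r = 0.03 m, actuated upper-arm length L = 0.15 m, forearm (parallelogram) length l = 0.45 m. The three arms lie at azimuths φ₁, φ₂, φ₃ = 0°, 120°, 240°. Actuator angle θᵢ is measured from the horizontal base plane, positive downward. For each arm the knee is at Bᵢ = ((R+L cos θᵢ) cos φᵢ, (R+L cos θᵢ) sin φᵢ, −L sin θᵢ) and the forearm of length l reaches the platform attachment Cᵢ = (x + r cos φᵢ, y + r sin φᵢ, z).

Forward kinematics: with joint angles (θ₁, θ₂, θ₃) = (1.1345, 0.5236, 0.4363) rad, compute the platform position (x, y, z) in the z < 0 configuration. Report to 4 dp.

arm 1 at φ=0.0°: ρ1 = 0.2134;  S1 = (0.2134, 0.0000, -0.1359)
φ2=120.0°: virtual centre (-0.1400, 0.2424, -0.0750), radius l
S3 = (0.2859·cos240.0°, 0.2859·sin240.0°, -0.0634) = (-0.1430, -0.2476, -0.0634)
|S₂|²−|S₁|² = 0.0200;  |S₃|²−|S₁|² = 0.0218
linear system: -0.7067x+0.4848y = 0.0200−0.1219z; -0.7127x+-0.4953y = 0.0218−0.1451z
Cramer: x(z) = -0.0294+0.1880z;  y(z) = -0.0017+0.0225z
sphere 1 gives Az²+Bz+C=0 with A=1.0358, B=0.1806, C=-0.1251;  B²−4AC=0.5508;  roots -0.4454, 0.2711;  negative root z = -0.4454
x = -0.1131, y = -0.0117

(-0.1131, -0.0117, -0.4454)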